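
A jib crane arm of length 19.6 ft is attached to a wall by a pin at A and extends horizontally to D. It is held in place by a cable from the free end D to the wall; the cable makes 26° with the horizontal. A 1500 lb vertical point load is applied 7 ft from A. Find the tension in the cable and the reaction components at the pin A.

T = 1222 lb, A_x = 1098 lb, A_y = 964.3 lb

ΣM about A: T·sin26°·19.6 − 1500·7 = 0 → T = 10500/(19.6·0.438371) = 1222.06 ≈ 1222 lb.
ΣF_x = 0: A_x − T·cos26° = 0 → A_x = 1222.06 × 0.898794 = 1098 lb.
ΣF_y = 0: A_y + T·sin26° − 1500 = 0 → A_y = 1500 − 1222.06 × 0.438371 = 964.3 lb.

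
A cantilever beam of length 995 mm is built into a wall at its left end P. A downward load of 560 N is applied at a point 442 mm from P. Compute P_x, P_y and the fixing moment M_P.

P_x = 0, P_y = 560.0 N, M_P = 247500 N·mm

ΣF_x = 0: P_x = 0.
ΣF_y = 0: P_y − 560 = 0 → P_y = 560.0 N.
ΣM about P: M_P − 560·442 = 0 → M_P = 247500 N·mm.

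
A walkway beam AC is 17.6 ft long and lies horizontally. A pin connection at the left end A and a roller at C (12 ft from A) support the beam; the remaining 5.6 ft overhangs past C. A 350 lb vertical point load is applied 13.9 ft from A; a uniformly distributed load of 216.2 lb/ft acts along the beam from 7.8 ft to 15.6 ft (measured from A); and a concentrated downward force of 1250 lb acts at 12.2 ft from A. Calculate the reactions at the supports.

Resultant of the distributed load: 216.2 × 7.8 = 1686.36 lb at 11.7 ft from A.
Moments about A: C_y·12 − 350·13.9 − (216.2·7.8)·11.7 − 1250·12.2 = 0 → C_y = 39845.412/12 = 3320.45 ≈ 3320 lb.
ΣF_y = 0: A_y + 3320.45 − 350 − 216.2·7.8 − 1250 = 0 → A_y = -34.09 lb.
ΣF_x = 0: no horizontal applied forces, so A_x = 0.

A_x = 0, A_y = -34.09 lb, C_y = 3320 lb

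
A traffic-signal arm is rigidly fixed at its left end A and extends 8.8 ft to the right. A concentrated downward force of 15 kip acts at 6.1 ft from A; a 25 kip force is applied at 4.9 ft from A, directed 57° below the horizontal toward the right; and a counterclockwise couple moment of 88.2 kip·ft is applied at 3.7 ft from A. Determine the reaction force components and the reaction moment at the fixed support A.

ΣF_x = 0: A_x + 25·cos57° = 0 → A_x = -13.62 kip.
ΣF_y = 0: A_y − 15 − 25·sin57° = 0 → A_y = 35.97 kip.
ΣM about A: M_A − 15·6.1 − 25·sin57°·4.9 + 88.2 = 0 → M_A = 106.0 kip·ft.

A_x = -13.62 kip, A_y = 35.97 kip, M_A = 106.0 kip·ft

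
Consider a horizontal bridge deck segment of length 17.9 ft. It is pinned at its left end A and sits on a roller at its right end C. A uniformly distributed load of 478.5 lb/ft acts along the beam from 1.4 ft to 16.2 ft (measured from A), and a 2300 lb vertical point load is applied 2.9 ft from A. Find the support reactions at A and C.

A_x = 0, A_y = 5528 lb, C_y = 3854 lb

Resultant of the distributed load: 478.5 × 14.8 = 7081.8 lb at 8.8 ft from A.
ΣM about A: C_y·17.9 − (478.5·14.8)·8.8 − 2300·2.9 = 0 → C_y = 68989.84/17.9 = 3854.18 ≈ 3854 lb.
ΣF_y = 0: A_y + 3854.18 − 478.5·14.8 − 2300 = 0 → A_y = 5528 lb.
ΣF_x = 0: no horizontal applied forces, so A_x = 0.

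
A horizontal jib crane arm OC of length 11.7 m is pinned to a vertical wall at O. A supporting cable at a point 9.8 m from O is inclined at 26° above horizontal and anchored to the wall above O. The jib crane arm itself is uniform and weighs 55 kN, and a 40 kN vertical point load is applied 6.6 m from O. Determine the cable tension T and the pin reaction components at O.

ΣM about O: T·sin26°·9.8 − 55·5.85 − 40·6.6 = 0 → T = 585.75/(9.8·0.438371) = 136.347 ≈ 136.3 kN.
ΣF_x = 0: O_x − T·cos26° = 0 → O_x = 136.347 × 0.898794 = 122.5 kN.
ΣF_y = 0: O_y + T·sin26° − 55 − 40 = 0 → O_y = 95 − 136.347 × 0.438371 = 35.23 kN.

T = 136.3 kN, O_x = 122.5 kN, O_y = 35.23 kN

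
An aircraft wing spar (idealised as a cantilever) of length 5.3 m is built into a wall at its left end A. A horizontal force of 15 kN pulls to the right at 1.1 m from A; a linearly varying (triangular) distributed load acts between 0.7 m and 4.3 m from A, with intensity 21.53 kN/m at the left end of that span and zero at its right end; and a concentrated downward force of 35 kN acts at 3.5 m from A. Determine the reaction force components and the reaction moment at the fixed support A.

A_x = -15.00 kN, A_y = 73.75 kN, M_A = 196.1 kN·m

Resultant of the triangular load: ½ × 21.53 × 3.6 = 38.754 kN, acting at 1.9 m from A (one-third of the span from the peak).
ΣF_x = 0: A_x + 15 = 0 → A_x = -15.00 kN.
ΣF_y = 0: A_y − ½·21.53·3.6 − 35 = 0 → A_y = 73.75 kN.
ΣM about A: M_A − (½·21.53·3.6)·1.9 − 35·3.5 = 0 → M_A = 196.1 kN·m.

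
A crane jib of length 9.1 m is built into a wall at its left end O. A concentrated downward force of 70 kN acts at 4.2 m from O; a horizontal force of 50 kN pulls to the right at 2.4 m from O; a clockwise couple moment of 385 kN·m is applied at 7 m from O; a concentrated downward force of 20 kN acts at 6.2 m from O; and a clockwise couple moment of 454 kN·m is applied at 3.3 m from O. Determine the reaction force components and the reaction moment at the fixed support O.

O_x = -50.00 kN, O_y = 90.00 kN, M_O = 1257 kN·m

ΣF_x = 0: O_x + 50 = 0 → O_x = -50.00 kN.
ΣF_y = 0: O_y − 70 − 20 = 0 → O_y = 90.00 kN.
ΣM about O: M_O − 70·4.2 − 385 − 20·6.2 − 454 = 0 → M_O = 1257 kN·m.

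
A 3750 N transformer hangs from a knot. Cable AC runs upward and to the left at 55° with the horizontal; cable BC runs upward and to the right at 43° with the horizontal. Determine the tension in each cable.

ΣF_x = 0: −T_AC·cos55° + T_BC·cos43° = 0 → T_BC = 0.784267·T_AC.
ΣF_y = 0: T_AC·sin55° + T_BC·sin43° = 3750.
Substitute: T_AC·(0.819152 + 0.784267·0.681998) = 3750 → T_AC = 2769.53 ≈ 2770 N.
Then T_BC = 0.784267 × 2769.53 = 2172 N.

T_AC = 2770 N, T_BC = 2172 N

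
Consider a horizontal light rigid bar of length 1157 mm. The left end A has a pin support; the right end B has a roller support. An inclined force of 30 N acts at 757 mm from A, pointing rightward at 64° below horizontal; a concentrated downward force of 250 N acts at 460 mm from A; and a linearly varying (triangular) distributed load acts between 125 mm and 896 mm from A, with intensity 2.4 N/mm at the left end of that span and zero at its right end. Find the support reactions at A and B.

A_x = -13.15 N, A_y = 779.7 N, B_y = 422.5 N

Resultant of the triangular load: ½ × 2.4 × 771 = 925.2 N, acting at 382 mm from A (one-third of the span from the peak).
Moments about A: B_y·1157 − 30·sin64°·757 − 250·460 − (½·2.4·771)·382 = 0 → B_y = 488838/1157 = 422.505 ≈ 422.5 N.
ΣF_y = 0: A_y + 422.505 − 30·sin64° − 250 − ½·2.4·771 = 0 → A_y = 779.7 N.
ΣF_x = 0: A_x + 30·cos64° = 0 → A_x = -13.15 N.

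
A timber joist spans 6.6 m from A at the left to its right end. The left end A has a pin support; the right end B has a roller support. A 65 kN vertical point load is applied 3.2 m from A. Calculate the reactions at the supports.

A_x = 0, A_y = 33.48 kN, B_y = 31.52 kN

Taking moments about A: B_y·6.6 − 65·3.2 = 0 → B_y = 208/6.6 = 31.5152 ≈ 31.52 kN.
ΣF_y = 0: A_y + 31.5152 − 65 = 0 → A_y = 33.48 kN.
ΣF_x = 0: no horizontal applied forces, so A_x = 0.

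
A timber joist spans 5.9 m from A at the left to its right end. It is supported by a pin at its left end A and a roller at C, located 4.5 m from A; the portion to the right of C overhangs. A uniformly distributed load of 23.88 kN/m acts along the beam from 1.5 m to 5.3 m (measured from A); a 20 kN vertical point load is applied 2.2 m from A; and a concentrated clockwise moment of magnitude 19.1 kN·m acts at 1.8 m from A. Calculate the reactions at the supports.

A_x = 0, A_y = 28.16 kN, C_y = 82.58 kN

Resultant of the distributed load: 23.88 × 3.8 = 90.744 kN at 3.4 m from A.
Moments about A: C_y·4.5 − (23.88·3.8)·3.4 − 20·2.2 − 19.1 = 0 → C_y = 371.6296/4.5 = 82.5844 ≈ 82.58 kN.
ΣF_y = 0: A_y + 82.5844 − 23.88·3.8 − 20 = 0 → A_y = 28.16 kN.
ΣF_x = 0: no horizontal applied forces, so A_x = 0.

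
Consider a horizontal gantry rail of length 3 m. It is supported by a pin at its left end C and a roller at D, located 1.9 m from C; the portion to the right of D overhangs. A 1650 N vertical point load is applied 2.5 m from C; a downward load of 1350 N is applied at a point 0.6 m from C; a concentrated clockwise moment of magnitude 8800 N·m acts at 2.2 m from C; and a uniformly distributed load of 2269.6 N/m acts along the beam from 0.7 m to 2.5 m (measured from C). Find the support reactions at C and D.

C_x = 0, C_y = -3584 N, D_y = 10670 N

Resultant of the distributed load: 2269.6 × 1.8 = 4085.28 N at 1.6 m from C.
Moments about C: D_y·1.9 − 1650·2.5 − 1350·0.6 − 8800 − (2269.6·1.8)·1.6 = 0 → D_y = 20271.448/1.9 = 10669.2 ≈ 10670 N.
ΣF_y = 0: C_y + 10669.2 − 1650 − 1350 − 2269.6·1.8 = 0 → C_y = -3584 N.
ΣF_x = 0: no horizontal applied forces, so C_x = 0.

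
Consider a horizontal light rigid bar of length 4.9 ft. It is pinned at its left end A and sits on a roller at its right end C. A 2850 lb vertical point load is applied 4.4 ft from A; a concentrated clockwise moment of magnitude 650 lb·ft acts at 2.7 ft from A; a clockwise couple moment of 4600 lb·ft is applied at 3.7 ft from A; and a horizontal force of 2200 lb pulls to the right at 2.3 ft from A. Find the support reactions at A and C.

Moments about A: C_y·4.9 − 2850·4.4 − 650 − 4600 = 0 → C_y = 17790/4.9 = 3630.61 ≈ 3631 lb.
ΣF_y = 0: A_y + 3630.61 − 2850 = 0 → A_y = -780.6 lb.
ΣF_x = 0: A_x + 2200 = 0 → A_x = -2200 lb.

A_x = -2200 lb, A_y = -780.6 lb, C_y = 3631 lb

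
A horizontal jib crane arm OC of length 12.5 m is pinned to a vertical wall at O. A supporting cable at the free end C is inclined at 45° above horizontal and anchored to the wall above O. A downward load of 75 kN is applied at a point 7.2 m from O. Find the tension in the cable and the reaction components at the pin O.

ΣM about O: T·sin45°·12.5 − 75·7.2 = 0 → T = 540/(12.5·0.707107) = 61.094 ≈ 61.09 kN.
ΣF_x = 0: O_x − T·cos45° = 0 → O_x = 61.094 × 0.707107 = 43.20 kN.
ΣF_y = 0: O_y + T·sin45° − 75 = 0 → O_y = 75 − 61.094 × 0.707107 = 31.80 kN.

T = 61.09 kN, O_x = 43.20 kN, O_y = 31.80 kN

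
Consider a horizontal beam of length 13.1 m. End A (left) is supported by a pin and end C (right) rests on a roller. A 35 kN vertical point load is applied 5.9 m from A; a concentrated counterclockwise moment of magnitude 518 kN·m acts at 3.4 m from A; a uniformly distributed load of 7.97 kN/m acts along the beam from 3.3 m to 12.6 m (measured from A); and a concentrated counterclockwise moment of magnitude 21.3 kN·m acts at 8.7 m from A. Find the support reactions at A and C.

Resultant of the distributed load: 7.97 × 9.3 = 74.121 kN at 7.95 m from A.
ΣM about A: C_y·13.1 − 35·5.9 + 518 − (7.97·9.3)·7.95 + 21.3 = 0 → C_y = 256.46195/13.1 = 19.5772 ≈ 19.58 kN.
ΣF_y = 0: A_y + 19.5772 − 35 − 7.97·9.3 = 0 → A_y = 89.54 kN.
ΣF_x = 0: no horizontal applied forces, so A_x = 0.

A_x = 0, A_y = 89.54 kN, C_y = 19.58 kN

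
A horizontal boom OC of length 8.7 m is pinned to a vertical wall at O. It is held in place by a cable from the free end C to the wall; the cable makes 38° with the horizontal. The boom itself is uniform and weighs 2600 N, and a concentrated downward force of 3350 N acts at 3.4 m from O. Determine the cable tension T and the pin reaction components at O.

ΣM about O: T·sin38°·8.7 − 2600·4.35 − 3350·3.4 = 0 → T = 22700/(8.7·0.615661) = 4238.04 ≈ 4238 N.
ΣF_x = 0: O_x − T·cos38° = 0 → O_x = 4238.04 × 0.788011 = 3340 N.
ΣF_y = 0: O_y + T·sin38° − 2600 − 3350 = 0 → O_y = 5950 − 4238.04 × 0.615661 = 3341 N.

T = 4238 N, O_x = 3340 N, O_y = 3341 N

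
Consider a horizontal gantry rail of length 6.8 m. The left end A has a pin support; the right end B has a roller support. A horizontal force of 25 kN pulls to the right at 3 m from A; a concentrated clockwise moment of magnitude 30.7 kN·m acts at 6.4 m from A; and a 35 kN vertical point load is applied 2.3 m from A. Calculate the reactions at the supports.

A_x = -25.00 kN, A_y = 18.65 kN, B_y = 16.35 kN

ΣM about A: B_y·6.8 − 30.7 − 35·2.3 = 0 → B_y = 111.2/6.8 = 16.3529 ≈ 16.35 kN.
ΣF_y = 0: A_y + 16.3529 − 35 = 0 → A_y = 18.65 kN.
ΣF_x = 0: A_x + 25 = 0 → A_x = -25.00 kN.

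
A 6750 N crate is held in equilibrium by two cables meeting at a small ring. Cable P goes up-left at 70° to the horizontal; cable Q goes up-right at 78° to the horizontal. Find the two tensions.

T_P = 2648 N, T_Q = 4357 N

ΣF_x = 0: −T_P·cos70° + T_Q·cos78° = 0 → T_Q = 1.64503·T_P.
ΣF_y = 0: T_P·sin70° + T_Q·sin78° = 6750.
Substitute: T_P·(0.939693 + 1.64503·0.978148) = 6750 → T_P = 2648.33 ≈ 2648 N.
Then T_Q = 1.64503 × 2648.33 = 4357 N.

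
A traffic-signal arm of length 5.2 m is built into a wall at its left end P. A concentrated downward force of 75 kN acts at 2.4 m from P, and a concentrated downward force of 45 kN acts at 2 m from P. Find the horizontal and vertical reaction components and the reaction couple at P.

P_x = 0, P_y = 120.0 kN, M_P = 270.0 kN·m

ΣF_x = 0: P_x = 0.
ΣF_y = 0: P_y − 75 − 45 = 0 → P_y = 120.0 kN.
ΣM about P: M_P − 75·2.4 − 45·2 = 0 → M_P = 270.0 kN·m.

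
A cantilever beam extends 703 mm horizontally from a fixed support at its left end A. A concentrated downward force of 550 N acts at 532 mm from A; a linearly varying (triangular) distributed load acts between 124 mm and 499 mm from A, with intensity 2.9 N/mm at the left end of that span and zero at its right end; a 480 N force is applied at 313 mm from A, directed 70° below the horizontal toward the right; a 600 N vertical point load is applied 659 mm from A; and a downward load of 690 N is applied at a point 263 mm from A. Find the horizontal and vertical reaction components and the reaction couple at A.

Resultant of the triangular load: ½ × 2.9 × 375 = 543.75 N, acting at 249 mm from A (one-third of the span from the peak).
ΣF_x = 0: A_x + 480·cos70° = 0 → A_x = -164.2 N.
ΣF_y = 0: A_y − 550 − ½·2.9·375 − 480·sin70° − 600 − 690 = 0 → A_y = 2835 N.
ΣM about A: M_A − 550·532 − (½·2.9·375)·249 − 480·sin70°·313 − 600·659 − 690·263 = 0 → M_A = 1146000 N·mm.

A_x = -164.2 N, A_y = 2835 N, M_A = 1146000 N·mm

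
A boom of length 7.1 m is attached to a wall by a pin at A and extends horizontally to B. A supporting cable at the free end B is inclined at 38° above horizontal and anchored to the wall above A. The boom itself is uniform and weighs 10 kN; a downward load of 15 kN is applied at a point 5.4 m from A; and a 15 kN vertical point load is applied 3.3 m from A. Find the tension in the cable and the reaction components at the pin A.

ΣM about A: T·sin38°·7.1 − 10·3.55 − 15·5.4 − 15·3.3 = 0 → T = 166/(7.1·0.615661) = 37.9759 ≈ 37.98 kN.
ΣF_x = 0: A_x − T·cos38° = 0 → A_x = 37.9759 × 0.788011 = 29.93 kN.
ΣF_y = 0: A_y + T·sin38° − 10 − 15 − 15 = 0 → A_y = 40 − 37.9759 × 0.615661 = 16.62 kN.

T = 37.98 kN, A_x = 29.93 kN, A_y = 16.62 kN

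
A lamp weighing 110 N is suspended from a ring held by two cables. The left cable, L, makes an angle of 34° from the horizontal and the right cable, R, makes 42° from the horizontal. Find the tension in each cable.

ΣF_x = 0: −T_L·cos34° + T_R·cos42° = 0 → T_R = 1.11558·T_L.
ΣF_y = 0: T_L·sin34° + T_R·sin42° = 110.
Substitute: T_L·(0.559193 + 1.11558·0.669131) = 110 → T_L = 84.2484 ≈ 84.25 N.
Then T_R = 1.11558 × 84.2484 = 93.99 N.

T_L = 84.25 N, T_R = 93.99 N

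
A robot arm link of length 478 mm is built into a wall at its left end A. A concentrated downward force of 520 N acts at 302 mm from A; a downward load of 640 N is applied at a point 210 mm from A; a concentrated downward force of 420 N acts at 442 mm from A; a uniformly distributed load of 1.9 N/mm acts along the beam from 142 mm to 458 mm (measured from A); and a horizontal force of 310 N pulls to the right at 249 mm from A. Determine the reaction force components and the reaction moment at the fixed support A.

A_x = -310.0 N, A_y = 2180 N, M_A = 657200 N·mm

Resultant of the distributed load: 1.9 × 316 = 600.4 N at 300 mm from A.
ΣF_x = 0: A_x + 310 = 0 → A_x = -310.0 N.
ΣF_y = 0: A_y − 520 − 640 − 420 − 1.9·316 = 0 → A_y = 2180 N.
ΣM about A: M_A − 520·302 − 640·210 − 420·442 − (1.9·316)·300 = 0 → M_A = 657200 N·mm.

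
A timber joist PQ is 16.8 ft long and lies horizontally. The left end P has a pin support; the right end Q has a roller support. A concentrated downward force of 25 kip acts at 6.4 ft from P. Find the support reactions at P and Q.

ΣM about P: Q_y·16.8 − 25·6.4 = 0 → Q_y = 160/16.8 = 9.52381 ≈ 9.524 kip.
ΣF_y = 0: P_y + 9.52381 − 25 = 0 → P_y = 15.48 kip.
ΣF_x = 0: no horizontal applied forces, so P_x = 0.

P_x = 0, P_y = 15.48 kip, Q_y = 9.524 kip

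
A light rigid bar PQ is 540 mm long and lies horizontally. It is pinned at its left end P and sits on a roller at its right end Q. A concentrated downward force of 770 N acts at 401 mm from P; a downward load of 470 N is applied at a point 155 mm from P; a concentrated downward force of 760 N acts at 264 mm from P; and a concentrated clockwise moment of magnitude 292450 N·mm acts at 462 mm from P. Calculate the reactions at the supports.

P_x = 0, P_y = 380.2 N, Q_y = 1620 N

Taking moments about P: Q_y·540 − 770·401 − 470·155 − 760·264 − 292450 = 0 → Q_y = 874710/540 = 1619.83 ≈ 1620 N.
ΣF_y = 0: P_y + 1619.83 − 770 − 470 − 760 = 0 → P_y = 380.2 N.
ΣF_x = 0: no horizontal applied forces, so P_x = 0.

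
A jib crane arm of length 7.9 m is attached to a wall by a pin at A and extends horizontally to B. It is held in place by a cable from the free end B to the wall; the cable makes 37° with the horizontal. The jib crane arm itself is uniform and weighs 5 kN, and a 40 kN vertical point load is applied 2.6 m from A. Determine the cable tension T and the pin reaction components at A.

ΣM about A: T·sin37°·7.9 − 5·3.95 − 40·2.6 = 0 → T = 123.75/(7.9·0.601815) = 26.0289 ≈ 26.03 kN.
ΣF_x = 0: A_x − T·cos37° = 0 → A_x = 26.0289 × 0.798636 = 20.79 kN.
ΣF_y = 0: A_y + T·sin37° − 5 − 40 = 0 → A_y = 45 − 26.0289 × 0.601815 = 29.34 kN.

T = 26.03 kN, A_x = 20.79 kN, A_y = 29.34 kN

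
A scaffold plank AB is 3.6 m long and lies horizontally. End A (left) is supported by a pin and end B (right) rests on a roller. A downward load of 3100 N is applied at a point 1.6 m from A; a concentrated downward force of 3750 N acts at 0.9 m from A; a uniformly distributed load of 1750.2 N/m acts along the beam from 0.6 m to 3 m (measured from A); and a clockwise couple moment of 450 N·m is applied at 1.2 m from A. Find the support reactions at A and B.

Resultant of the distributed load: 1750.2 × 2.4 = 4200.48 N at 1.8 m from A.
ΣM about A: B_y·3.6 − 3100·1.6 − 3750·0.9 − (1750.2·2.4)·1.8 − 450 = 0 → B_y = 16345.864/3.6 = 4540.52 ≈ 4541 N.
ΣF_y = 0: A_y + 4540.52 − 3100 − 3750 − 1750.2·2.4 = 0 → A_y = 6510 N.
ΣF_x = 0: no horizontal applied forces, so A_x = 0.

A_x = 0, A_y = 6510 N, B_y = 4541 N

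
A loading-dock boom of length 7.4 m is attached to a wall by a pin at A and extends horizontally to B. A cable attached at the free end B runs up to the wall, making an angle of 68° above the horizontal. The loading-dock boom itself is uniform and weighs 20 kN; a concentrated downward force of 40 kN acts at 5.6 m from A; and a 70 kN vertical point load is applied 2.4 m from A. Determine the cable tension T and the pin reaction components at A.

T = 67.92 kN, A_x = 25.44 kN, A_y = 67.03 kN

ΣM about A: T·sin68°·7.4 − 20·3.7 − 40·5.6 − 70·2.4 = 0 → T = 466/(7.4·0.927184) = 67.9185 ≈ 67.92 kN.
ΣF_x = 0: A_x − T·cos68° = 0 → A_x = 67.9185 × 0.374607 = 25.44 kN.
ΣF_y = 0: A_y + T·sin68° − 20 − 40 − 70 = 0 → A_y = 130 − 67.9185 × 0.927184 = 67.03 kN.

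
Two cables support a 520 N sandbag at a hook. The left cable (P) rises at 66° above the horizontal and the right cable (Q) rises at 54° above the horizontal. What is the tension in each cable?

T_P = 352.9 N, T_Q = 244.2 N

ΣF_x = 0: −T_P·cos66° + T_Q·cos54° = 0 → T_Q = 0.691982·T_P.
ΣF_y = 0: T_P·sin66° + T_Q·sin54° = 520.
Substitute: T_P·(0.913545 + 0.691982·0.809017) = 520 → T_P = 352.932 ≈ 352.9 N.
Then T_Q = 0.691982 × 352.932 = 244.2 N.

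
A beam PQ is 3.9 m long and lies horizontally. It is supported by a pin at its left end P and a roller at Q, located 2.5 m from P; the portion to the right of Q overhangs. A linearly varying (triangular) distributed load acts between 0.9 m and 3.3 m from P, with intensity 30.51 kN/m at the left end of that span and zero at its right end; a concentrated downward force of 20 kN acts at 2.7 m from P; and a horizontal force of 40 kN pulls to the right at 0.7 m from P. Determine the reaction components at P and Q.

P_x = -40.00 kN, P_y = 10.12 kN, Q_y = 46.50 kN

Resultant of the triangular load: ½ × 30.51 × 2.4 = 36.612 kN, acting at 1.7 m from P (one-third of the span from the peak).
ΣM about P: Q_y·2.5 − (½·30.51·2.4)·1.7 − 20·2.7 = 0 → Q_y = 116.2404/2.5 = 46.4962 ≈ 46.50 kN.
ΣF_y = 0: P_y + 46.4962 − ½·30.51·2.4 − 20 = 0 → P_y = 10.12 kN.
ΣF_x = 0: P_x + 40 = 0 → P_x = -40.00 kN.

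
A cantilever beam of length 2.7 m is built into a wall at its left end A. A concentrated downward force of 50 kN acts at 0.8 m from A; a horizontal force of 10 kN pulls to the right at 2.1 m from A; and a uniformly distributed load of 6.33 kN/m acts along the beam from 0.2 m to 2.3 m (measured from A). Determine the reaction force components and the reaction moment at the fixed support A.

Resultant of the distributed load: 6.33 × 2.1 = 13.293 kN at 1.25 m from A.
ΣF_x = 0: A_x + 10 = 0 → A_x = -10.00 kN.
ΣF_y = 0: A_y − 50 − 6.33·2.1 = 0 → A_y = 63.29 kN.
ΣM about A: M_A − 50·0.8 − (6.33·2.1)·1.25 = 0 → M_A = 56.62 kN·m.

A_x = -10.00 kN, A_y = 63.29 kN, M_A = 56.62 kN·m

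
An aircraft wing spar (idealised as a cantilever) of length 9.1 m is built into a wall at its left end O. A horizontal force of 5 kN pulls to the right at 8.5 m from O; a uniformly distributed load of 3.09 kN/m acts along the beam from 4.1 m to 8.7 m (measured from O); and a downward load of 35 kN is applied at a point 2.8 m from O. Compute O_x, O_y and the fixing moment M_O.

Resultant of the distributed load: 3.09 × 4.6 = 14.214 kN at 6.4 m from O.
ΣF_x = 0: O_x + 5 = 0 → O_x = -5.000 kN.
ΣF_y = 0: O_y − 3.09·4.6 − 35 = 0 → O_y = 49.21 kN.
ΣM about O: M_O − (3.09·4.6)·6.4 − 35·2.8 = 0 → M_O = 189.0 kN·m.

O_x = -5.000 kN, O_y = 49.21 kN, M_O = 189.0 kN·m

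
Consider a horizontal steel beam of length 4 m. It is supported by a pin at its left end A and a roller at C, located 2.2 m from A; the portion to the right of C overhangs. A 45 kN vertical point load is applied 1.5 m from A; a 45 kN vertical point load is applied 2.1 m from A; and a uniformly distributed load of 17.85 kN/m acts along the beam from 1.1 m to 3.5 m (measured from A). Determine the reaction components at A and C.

A_x = 0, A_y = 14.42 kN, C_y = 118.4 kN

Resultant of the distributed load: 17.85 × 2.4 = 42.84 kN at 2.3 m from A.
Taking moments about A: C_y·2.2 − 45·1.5 − 45·2.1 − (17.85·2.4)·2.3 = 0 → C_y = 260.532/2.2 = 118.424 ≈ 118.4 kN.
ΣF_y = 0: A_y + 118.424 − 45 − 45 − 17.85·2.4 = 0 → A_y = 14.42 kN.
ΣF_x = 0: no horizontal applied forces, so A_x = 0.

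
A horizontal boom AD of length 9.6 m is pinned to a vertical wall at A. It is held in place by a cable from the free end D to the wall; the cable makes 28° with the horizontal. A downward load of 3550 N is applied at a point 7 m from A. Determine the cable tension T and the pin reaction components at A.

ΣM about A: T·sin28°·9.6 − 3550·7 = 0 → T = 24850/(9.6·0.469472) = 5513.73 ≈ 5514 N.
ΣF_x = 0: A_x − T·cos28° = 0 → A_x = 5513.73 × 0.882948 = 4868 N.
ΣF_y = 0: A_y + T·sin28° − 3550 = 0 → A_y = 3550 − 5513.73 × 0.469472 = 961.5 N.

T = 5514 N, A_x = 4868 N, A_y = 961.5 N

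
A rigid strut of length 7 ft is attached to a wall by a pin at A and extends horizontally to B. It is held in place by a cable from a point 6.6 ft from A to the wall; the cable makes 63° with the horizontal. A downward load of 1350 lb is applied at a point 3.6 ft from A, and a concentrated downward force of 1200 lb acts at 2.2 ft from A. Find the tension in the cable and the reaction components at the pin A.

ΣM about A: T·sin63°·6.6 − 1350·3.6 − 1200·2.2 = 0 → T = 7500/(6.6·0.891007) = 1275.37 ≈ 1275 lb.
ΣF_x = 0: A_x − T·cos63° = 0 → A_x = 1275.37 × 0.45399 = 579.0 lb.
ΣF_y = 0: A_y + T·sin63° − 1350 − 1200 = 0 → A_y = 2550 − 1275.37 × 0.891007 = 1414 lb.

T = 1275 lb, A_x = 579.0 lb, A_y = 1414 lb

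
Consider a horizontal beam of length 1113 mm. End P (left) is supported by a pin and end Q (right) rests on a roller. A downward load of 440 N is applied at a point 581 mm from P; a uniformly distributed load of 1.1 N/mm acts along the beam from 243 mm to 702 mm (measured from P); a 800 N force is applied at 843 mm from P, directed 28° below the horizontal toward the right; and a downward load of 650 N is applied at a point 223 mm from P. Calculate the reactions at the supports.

Resultant of the distributed load: 1.1 × 459 = 504.9 N at 472.5 mm from P.
ΣM about P: Q_y·1113 − 440·581 − (1.1·459)·472.5 − 800·sin28°·843 − 650·223 = 0 → Q_y = 955767/1113 = 858.73 ≈ 858.7 N.
ΣF_y = 0: P_y + 858.73 − 440 − 1.1·459 − 800·sin28° − 650 = 0 → P_y = 1112 N.
ΣF_x = 0: P_x + 800·cos28° = 0 → P_x = -706.4 N.

P_x = -706.4 N, P_y = 1112 N, Q_y = 858.7 N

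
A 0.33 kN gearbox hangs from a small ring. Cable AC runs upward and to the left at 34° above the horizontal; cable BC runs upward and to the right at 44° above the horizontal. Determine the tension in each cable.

ΣF_x = 0: −T_AC·cos34° + T_BC·cos44° = 0 → T_BC = 1.1525·T_AC.
ΣF_y = 0: T_AC·sin34° + T_BC·sin44° = 0.33.
Substitute: T_AC·(0.559193 + 1.1525·0.694658) = 0.33 → T_AC = 0.242685 ≈ 0.2427 kN.
Then T_BC = 1.1525 × 0.242685 = 0.2797 kN.

T_AC = 0.2427 kN, T_BC = 0.2797 kN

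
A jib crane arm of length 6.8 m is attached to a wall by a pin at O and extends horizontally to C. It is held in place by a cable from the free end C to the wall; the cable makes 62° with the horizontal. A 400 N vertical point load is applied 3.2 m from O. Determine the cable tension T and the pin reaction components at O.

T = 213.2 N, O_x = 100.1 N, O_y = 211.8 N

ΣM about O: T·sin62°·6.8 − 400·3.2 = 0 → T = 1280/(6.8·0.882948) = 213.19 ≈ 213.2 N.
ΣF_x = 0: O_x − T·cos62° = 0 → O_x = 213.19 × 0.469472 = 100.1 N.
ΣF_y = 0: O_y + T·sin62° − 400 = 0 → O_y = 400 − 213.19 × 0.882948 = 211.8 N.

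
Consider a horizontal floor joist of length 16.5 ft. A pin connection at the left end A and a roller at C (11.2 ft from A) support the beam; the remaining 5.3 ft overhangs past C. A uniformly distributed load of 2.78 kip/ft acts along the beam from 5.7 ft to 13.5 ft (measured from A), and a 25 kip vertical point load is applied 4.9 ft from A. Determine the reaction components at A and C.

A_x = 0, A_y = 17.16 kip, C_y = 29.52 kip

Resultant of the distributed load: 2.78 × 7.8 = 21.684 kip at 9.6 ft from A.
Taking moments about A: C_y·11.2 − (2.78·7.8)·9.6 − 25·4.9 = 0 → C_y = 330.6664/11.2 = 29.5238 ≈ 29.52 kip.
ΣF_y = 0: A_y + 29.5238 − 2.78·7.8 − 25 = 0 → A_y = 17.16 kip.
ΣF_x = 0: no horizontal applied forces, so A_x = 0.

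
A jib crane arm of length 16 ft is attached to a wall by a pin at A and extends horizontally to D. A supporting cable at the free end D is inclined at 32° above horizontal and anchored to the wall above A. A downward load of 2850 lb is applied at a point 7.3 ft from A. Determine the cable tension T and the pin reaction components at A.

T = 2454 lb, A_x = 2081 lb, A_y = 1550 lb

ΣM about A: T·sin32°·16 − 2850·7.3 = 0 → T = 20805/(16·0.529919) = 2453.79 ≈ 2454 lb.
ΣF_x = 0: A_x − T·cos32° = 0 → A_x = 2453.79 × 0.848048 = 2081 lb.
ΣF_y = 0: A_y + T·sin32° − 2850 = 0 → A_y = 2850 − 2453.79 × 0.529919 = 1550 lb.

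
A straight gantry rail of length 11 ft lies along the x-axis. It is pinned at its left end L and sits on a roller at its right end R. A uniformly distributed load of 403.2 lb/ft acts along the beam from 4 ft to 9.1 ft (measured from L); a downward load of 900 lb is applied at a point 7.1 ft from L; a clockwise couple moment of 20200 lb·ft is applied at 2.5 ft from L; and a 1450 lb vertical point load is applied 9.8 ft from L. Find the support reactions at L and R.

Resultant of the distributed load: 403.2 × 5.1 = 2056.32 lb at 6.55 ft from L.
Moments about L: R_y·11 − (403.2·5.1)·6.55 − 900·7.1 − 20200 − 1450·9.8 = 0 → R_y = 54268.896/11 = 4933.54 ≈ 4934 lb.
ΣF_y = 0: L_y + 4933.54 − 403.2·5.1 − 900 − 1450 = 0 → L_y = -527.2 lb.
ΣF_x = 0: no horizontal applied forces, so L_x = 0.

L_x = 0, L_y = -527.2 lb, R_y = 4934 lb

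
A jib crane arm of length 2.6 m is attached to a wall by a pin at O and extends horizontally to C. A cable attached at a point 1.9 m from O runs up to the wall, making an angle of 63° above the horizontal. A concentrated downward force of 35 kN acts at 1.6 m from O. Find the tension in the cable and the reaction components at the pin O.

ΣM about O: T·sin63°·1.9 − 35·1.6 = 0 → T = 56/(1.9·0.891007) = 33.0791 ≈ 33.08 kN.
ΣF_x = 0: O_x − T·cos63° = 0 → O_x = 33.0791 × 0.45399 = 15.02 kN.
ΣF_y = 0: O_y + T·sin63° − 35 = 0 → O_y = 35 − 33.0791 × 0.891007 = 5.526 kN.

T = 33.08 kN, O_x = 15.02 kN, O_y = 5.526 kN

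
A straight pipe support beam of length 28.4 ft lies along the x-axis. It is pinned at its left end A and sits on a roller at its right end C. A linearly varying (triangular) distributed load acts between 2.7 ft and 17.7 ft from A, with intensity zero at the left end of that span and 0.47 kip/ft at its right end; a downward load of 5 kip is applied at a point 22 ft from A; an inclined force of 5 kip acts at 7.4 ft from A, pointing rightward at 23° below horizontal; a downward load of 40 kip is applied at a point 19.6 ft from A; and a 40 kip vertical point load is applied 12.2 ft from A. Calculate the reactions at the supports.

A_x = -4.603 kip, A_y = 39.73 kip, C_y = 50.75 kip

Resultant of the triangular load: ½ × 0.47 × 15 = 3.525 kip, acting at 12.7 ft from A (one-third of the span from the peak).
Moments about A: C_y·28.4 − (½·0.47·15)·12.7 − 5·22 − 5·sin23°·7.4 − 40·19.6 − 40·12.2 = 0 → C_y = 1441.22/28.4 = 50.7472 ≈ 50.75 kip.
ΣF_y = 0: A_y + 50.7472 − ½·0.47·15 − 5 − 5·sin23° − 40 − 40 = 0 → A_y = 39.73 kip.
ΣF_x = 0: A_x + 5·cos23° = 0 → A_x = -4.603 kip.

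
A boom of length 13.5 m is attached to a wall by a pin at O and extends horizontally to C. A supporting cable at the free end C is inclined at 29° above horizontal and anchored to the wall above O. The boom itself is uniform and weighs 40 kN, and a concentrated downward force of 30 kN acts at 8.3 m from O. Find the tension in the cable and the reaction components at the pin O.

ΣM about O: T·sin29°·13.5 − 40·6.75 − 30·8.3 = 0 → T = 519/(13.5·0.48481) = 79.298 ≈ 79.30 kN.
ΣF_x = 0: O_x − T·cos29° = 0 → O_x = 79.298 × 0.87462 = 69.36 kN.
ΣF_y = 0: O_y + T·sin29° − 40 − 30 = 0 → O_y = 70 − 79.298 × 0.48481 = 31.56 kN.

T = 79.30 kN, O_x = 69.36 kN, O_y = 31.56 kN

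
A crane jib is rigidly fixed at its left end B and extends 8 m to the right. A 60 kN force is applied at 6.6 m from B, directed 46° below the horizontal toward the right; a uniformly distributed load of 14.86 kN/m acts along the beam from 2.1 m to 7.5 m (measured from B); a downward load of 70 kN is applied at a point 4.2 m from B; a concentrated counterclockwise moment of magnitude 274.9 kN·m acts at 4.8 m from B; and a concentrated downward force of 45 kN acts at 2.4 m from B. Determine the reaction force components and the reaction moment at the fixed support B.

Resultant of the distributed load: 14.86 × 5.4 = 80.244 kN at 4.8 m from B.
ΣF_x = 0: B_x + 60·cos46° = 0 → B_x = -41.68 kN.
ΣF_y = 0: B_y − 60·sin46° − 14.86·5.4 − 70 − 45 = 0 → B_y = 238.4 kN.
ΣM about B: M_B − 60·sin46°·6.6 − (14.86·5.4)·4.8 − 70·4.2 + 274.9 − 45·2.4 = 0 → M_B = 797.1 kN·m.

B_x = -41.68 kN, B_y = 238.4 kN, M_B = 797.1 kN·m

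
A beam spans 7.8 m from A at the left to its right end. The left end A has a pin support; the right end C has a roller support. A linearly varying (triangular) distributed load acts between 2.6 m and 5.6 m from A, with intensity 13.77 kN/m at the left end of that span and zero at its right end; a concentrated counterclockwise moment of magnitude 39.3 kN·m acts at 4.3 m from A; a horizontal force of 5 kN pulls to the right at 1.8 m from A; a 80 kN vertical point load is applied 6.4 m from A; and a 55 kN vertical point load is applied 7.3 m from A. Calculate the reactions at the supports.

Resultant of the triangular load: ½ × 13.77 × 3 = 20.655 kN, acting at 3.6 m from A (one-third of the span from the peak).
ΣM about A: C_y·7.8 − (½·13.77·3)·3.6 + 39.3 − 80·6.4 − 55·7.3 = 0 → C_y = 948.558/7.8 = 121.61 ≈ 121.6 kN.
ΣF_y = 0: A_y + 121.61 − ½·13.77·3 − 80 − 55 = 0 → A_y = 34.05 kN.
ΣF_x = 0: A_x + 5 = 0 → A_x = -5.000 kN.

A_x = -5.000 kN, A_y = 34.05 kN, C_y = 121.6 kN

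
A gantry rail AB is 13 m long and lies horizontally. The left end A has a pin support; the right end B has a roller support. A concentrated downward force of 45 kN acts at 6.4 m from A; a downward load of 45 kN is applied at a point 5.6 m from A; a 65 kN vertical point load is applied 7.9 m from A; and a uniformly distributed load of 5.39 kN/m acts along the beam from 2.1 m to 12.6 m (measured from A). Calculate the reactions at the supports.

Resultant of the distributed load: 5.39 × 10.5 = 56.595 kN at 7.35 m from A.
ΣM about A: B_y·13 − 45·6.4 − 45·5.6 − 65·7.9 − (5.39·10.5)·7.35 = 0 → B_y = 1469.47325/13 = 113.036 ≈ 113.0 kN.
ΣF_y = 0: A_y + 113.036 − 45 − 45 − 65 − 5.39·10.5 = 0 → A_y = 98.56 kN.
ΣF_x = 0: no horizontal applied forces, so A_x = 0.

A_x = 0, A_y = 98.56 kN, B_y = 113.0 kN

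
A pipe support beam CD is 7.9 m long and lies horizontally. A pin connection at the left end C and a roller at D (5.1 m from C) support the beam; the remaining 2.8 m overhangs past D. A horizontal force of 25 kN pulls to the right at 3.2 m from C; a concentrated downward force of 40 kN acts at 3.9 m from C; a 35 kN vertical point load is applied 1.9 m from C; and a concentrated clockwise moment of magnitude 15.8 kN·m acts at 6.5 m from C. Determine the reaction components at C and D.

Taking moments about C: D_y·5.1 − 40·3.9 − 35·1.9 − 15.8 = 0 → D_y = 238.3/5.1 = 46.7255 ≈ 46.73 kN.
ΣF_y = 0: C_y + 46.7255 − 40 − 35 = 0 → C_y = 28.27 kN.
ΣF_x = 0: C_x + 25 = 0 → C_x = -25.00 kN.

C_x = -25.00 kN, C_y = 28.27 kN, D_y = 46.73 kN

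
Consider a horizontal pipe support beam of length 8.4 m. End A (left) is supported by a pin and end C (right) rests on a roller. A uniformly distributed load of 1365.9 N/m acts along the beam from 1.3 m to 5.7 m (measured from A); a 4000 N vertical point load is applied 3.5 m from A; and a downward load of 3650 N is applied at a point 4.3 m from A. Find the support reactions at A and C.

A_x = 0, A_y = 7621 N, C_y = 6039 N

Resultant of the distributed load: 1365.9 × 4.4 = 6009.96 N at 3.5 m from A.
Moments about A: C_y·8.4 − (1365.9·4.4)·3.5 − 4000·3.5 − 3650·4.3 = 0 → C_y = 50729.86/8.4 = 6039.27 ≈ 6039 N.
ΣF_y = 0: A_y + 6039.27 − 1365.9·4.4 − 4000 − 3650 = 0 → A_y = 7621 N.
ΣF_x = 0: no horizontal applied forces, so A_x = 0.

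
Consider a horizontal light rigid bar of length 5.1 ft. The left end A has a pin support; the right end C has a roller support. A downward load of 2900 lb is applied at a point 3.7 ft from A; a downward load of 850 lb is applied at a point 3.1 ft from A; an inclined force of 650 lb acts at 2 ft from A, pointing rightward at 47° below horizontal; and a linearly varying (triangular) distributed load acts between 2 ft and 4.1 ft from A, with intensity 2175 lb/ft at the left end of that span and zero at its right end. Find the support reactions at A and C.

Resultant of the triangular load: ½ × 2175 × 2.1 = 2283.75 lb, acting at 2.7 ft from A (one-third of the span from the peak).
Moments about A: C_y·5.1 − 2900·3.7 − 850·3.1 − 650·sin47°·2 − (½·2175·2.1)·2.7 = 0 → C_y = 20481.9/5.1 = 4016.06 ≈ 4016 lb.
ΣF_y = 0: A_y + 4016.06 − 2900 − 850 − 650·sin47° − ½·2175·2.1 = 0 → A_y = 2493 lb.
ΣF_x = 0: A_x + 650·cos47° = 0 → A_x = -443.3 lb.

A_x = -443.3 lb, A_y = 2493 lb, C_y = 4016 lb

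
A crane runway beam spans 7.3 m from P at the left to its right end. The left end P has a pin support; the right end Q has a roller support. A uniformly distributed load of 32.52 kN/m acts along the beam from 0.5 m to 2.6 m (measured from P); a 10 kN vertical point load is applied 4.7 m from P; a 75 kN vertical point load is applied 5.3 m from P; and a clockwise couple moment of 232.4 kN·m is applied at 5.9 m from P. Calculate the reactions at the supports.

P_x = 0, P_y = 46.07 kN, Q_y = 107.2 kN

Resultant of the distributed load: 32.52 × 2.1 = 68.292 kN at 1.55 m from P.
Taking moments about P: Q_y·7.3 − (32.52·2.1)·1.55 − 10·4.7 − 75·5.3 − 232.4 = 0 → Q_y = 782.7526/7.3 = 107.226 ≈ 107.2 kN.
ΣF_y = 0: P_y + 107.226 − 32.52·2.1 − 10 − 75 = 0 → P_y = 46.07 kN.
ΣF_x = 0: no horizontal applied forces, so P_x = 0.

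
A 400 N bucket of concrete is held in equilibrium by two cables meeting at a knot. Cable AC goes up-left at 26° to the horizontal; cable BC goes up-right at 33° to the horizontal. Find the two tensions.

T_AC = 391.4 N, T_BC = 419.4 N

ΣF_x = 0: −T_AC·cos26° + T_BC·cos33° = 0 → T_BC = 1.07169·T_AC.
ΣF_y = 0: T_AC·sin26° + T_BC·sin33° = 400.
Substitute: T_AC·(0.438371 + 1.07169·0.544639) = 400 → T_AC = 391.368 ≈ 391.4 N.
Then T_BC = 1.07169 × 391.368 = 419.4 N.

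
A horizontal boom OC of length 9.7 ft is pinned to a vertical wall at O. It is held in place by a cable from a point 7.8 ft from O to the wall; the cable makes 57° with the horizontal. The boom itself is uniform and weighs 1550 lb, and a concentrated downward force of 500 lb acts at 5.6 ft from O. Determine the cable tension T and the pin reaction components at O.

T = 1577 lb, O_x = 859.0 lb, O_y = 727.2 lb

ΣM about O: T·sin57°·7.8 − 1550·4.85 − 500·5.6 = 0 → T = 10317.5/(7.8·0.838671) = 1577.21 ≈ 1577 lb.
ΣF_x = 0: O_x − T·cos57° = 0 → O_x = 1577.21 × 0.544639 = 859.0 lb.
ΣF_y = 0: O_y + T·sin57° − 1550 − 500 = 0 → O_y = 2050 − 1577.21 × 0.838671 = 727.2 lb.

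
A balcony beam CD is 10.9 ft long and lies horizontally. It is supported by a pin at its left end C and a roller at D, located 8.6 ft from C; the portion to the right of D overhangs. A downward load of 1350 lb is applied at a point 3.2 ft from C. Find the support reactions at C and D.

C_x = 0, C_y = 847.7 lb, D_y = 502.3 lb

ΣM about C: D_y·8.6 − 1350·3.2 = 0 → D_y = 4320/8.6 = 502.326 ≈ 502.3 lb.
ΣF_y = 0: C_y + 502.326 − 1350 = 0 → C_y = 847.7 lb.
ΣF_x = 0: no horizontal applied forces, so C_x = 0.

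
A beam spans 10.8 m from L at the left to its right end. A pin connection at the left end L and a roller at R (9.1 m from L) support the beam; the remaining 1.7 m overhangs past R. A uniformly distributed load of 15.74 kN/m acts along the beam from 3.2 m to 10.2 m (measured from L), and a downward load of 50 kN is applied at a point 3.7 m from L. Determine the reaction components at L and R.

L_x = 0, L_y = 58.73 kN, R_y = 101.5 kN

Resultant of the distributed load: 15.74 × 7 = 110.18 kN at 6.7 m from L.
Taking moments about L: R_y·9.1 − (15.74·7)·6.7 − 50·3.7 = 0 → R_y = 923.206/9.1 = 101.451 ≈ 101.5 kN.
ΣF_y = 0: L_y + 101.451 − 15.74·7 − 50 = 0 → L_y = 58.73 kN.
ΣF_x = 0: no horizontal applied forces, so L_x = 0.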